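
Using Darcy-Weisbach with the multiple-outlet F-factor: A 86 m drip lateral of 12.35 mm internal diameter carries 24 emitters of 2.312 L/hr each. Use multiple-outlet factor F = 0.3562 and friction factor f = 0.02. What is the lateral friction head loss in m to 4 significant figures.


Approach: apply Darcy-Weisbach with the multiple-outlet F-factor, Q = n*q/(3600*1000) m^3/s; v = Q/A; hf = F*f*(L/D)*(v^2/(2g)).
Q = 24*2.312/(3600*1000) = 1.54133e-05 m^3/s
A = pi*(12.35e-3/2)^2 = 1.19791e-04 m^2, so v = Q/A = 0.128669 m/s
hf = 0.3562*0.02*(86/0.01235)*(0.128669^2/(2*9.81)) = 0.04186 m
Therefore the lateral friction head loss = 0.04186 m.


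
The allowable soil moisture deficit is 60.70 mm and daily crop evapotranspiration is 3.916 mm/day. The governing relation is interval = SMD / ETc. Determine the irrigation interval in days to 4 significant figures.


interval = 60.70 / 3.916 = 15.50 days
Therefore the irrigation interval = 15.50 days.


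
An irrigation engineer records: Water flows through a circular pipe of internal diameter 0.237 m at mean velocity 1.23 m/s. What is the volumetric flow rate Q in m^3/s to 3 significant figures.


Approach: apply the continuity equation for pipe flow, Q = A * v with A = pi*(D/2)^2.
A = pi*(0.237/2)^2 = 0.044115 m^2
Q = 0.044115 * 1.23 = 0.0543 m^3/s
Therefore the volumetric flow rate Q = 0.0543 m^3/s.


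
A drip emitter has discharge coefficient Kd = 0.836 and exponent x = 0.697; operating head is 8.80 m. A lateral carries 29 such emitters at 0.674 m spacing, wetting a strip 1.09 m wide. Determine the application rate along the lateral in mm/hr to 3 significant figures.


Approach: apply the emitter equation with a lateral mass balance, q = Kd*h^x; Q = n*q; rate = Q/(n*spacing*width).
Step 1 — single emitter flow (q = Kd*h^x):
  q = 0.836 * 8.80^0.697 = 3.8064 L/hr
Step 2 — total lateral flow: Q = 29 * 3.8064 = 110.38 L/hr
Step 3 — wetted area: A = 29 * 0.674 * 1.09 = 21.305 m^2
Step 4 — application rate: Q/A = 110.38/21.305 = 5.18 mm/hr
Therefore the application rate along the lateral = 5.18 mm/hr.


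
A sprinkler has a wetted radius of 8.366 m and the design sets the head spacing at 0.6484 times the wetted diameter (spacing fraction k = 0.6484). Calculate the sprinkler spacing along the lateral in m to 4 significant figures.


Approach: apply the sprinkler spacing rule (spacing as a fraction of wetted diameter), S = k*(2*R).
S = 0.6484 * (2 * 8.366) = 10.85 m
Therefore the sprinkler spacing along the lateral = 10.85 m.


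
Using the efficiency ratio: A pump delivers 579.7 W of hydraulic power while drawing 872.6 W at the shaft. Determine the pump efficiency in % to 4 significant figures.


Approach: apply the efficiency ratio, eta = (P_out/P_in)*100.
eta = (579.7 / 872.6) * 100 = 66.43 %
Therefore the pump efficiency = 66.43 %.


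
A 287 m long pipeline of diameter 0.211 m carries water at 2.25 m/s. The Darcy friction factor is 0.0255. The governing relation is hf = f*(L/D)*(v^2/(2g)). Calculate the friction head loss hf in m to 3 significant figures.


hf = 0.0255 * (287/0.211) * (2.25^2 / (2*9.81))
hf = 8.95 m
Therefore the friction head loss hf = 8.95 m.


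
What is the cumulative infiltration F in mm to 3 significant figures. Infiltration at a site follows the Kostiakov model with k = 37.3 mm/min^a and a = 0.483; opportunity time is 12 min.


Approach: apply the Kostiakov infiltration equation, F = k*t^a.
F = 37.3 * 12^0.483 = 124 mm
Therefore the cumulative infiltration F = 124 mm.


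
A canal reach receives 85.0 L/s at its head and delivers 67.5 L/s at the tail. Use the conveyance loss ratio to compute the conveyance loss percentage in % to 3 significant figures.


Approach: apply the conveyance loss ratio, loss% = ((Q_head - Q_tail)/Q_head)*100.
loss = ((85.0 - 67.5)/85.0)*100 = 20.6 %
Therefore the conveyance loss percentage = 20.6 %.


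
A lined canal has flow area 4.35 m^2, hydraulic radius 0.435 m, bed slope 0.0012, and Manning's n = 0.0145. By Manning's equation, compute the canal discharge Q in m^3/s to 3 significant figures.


Approach: apply Manning's equation, Q = (1/n)*A*R^(2/3)*S^(1/2).
Q = (1/0.0145) * 4.35 * 0.435^(2/3) * 0.0012^(1/2) = 5.97 m^3/s
Therefore the canal discharge Q = 5.97 m^3/s.


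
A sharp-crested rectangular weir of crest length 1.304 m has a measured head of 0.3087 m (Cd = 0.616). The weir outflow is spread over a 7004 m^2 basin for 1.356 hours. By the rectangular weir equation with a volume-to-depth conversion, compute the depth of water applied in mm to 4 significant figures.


Approach: apply the rectangular weir equation with a volume-to-depth conversion, Q = (2/3)*Cd*L*sqrt(2g)*H^1.5; d = Q*t/A * 1000.
Step 1 — weir discharge:
  Q = (2/3)*0.616*1.304*sqrt(2*9.81)*0.3087^1.5 = 0.406838 m^3/s
Step 2 — volume: V = 0.406838 * 1.356*3600 = 1986.02 m^3
Step 3 — depth: d = V/A * 1000 = 1986.02/7004 * 1000 = 283.6 mm
Therefore the depth of water applied = 283.6 mm.


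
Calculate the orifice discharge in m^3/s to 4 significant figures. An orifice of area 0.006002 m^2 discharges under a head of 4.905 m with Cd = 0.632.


Approach: apply the orifice equation, Q = Cd*A*sqrt(2*g*h).
Q = 0.632 * 0.006002 * sqrt(2*9.81*4.905) = 0.03721 m^3/s
Therefore the orifice discharge = 0.03721 m^3/s.


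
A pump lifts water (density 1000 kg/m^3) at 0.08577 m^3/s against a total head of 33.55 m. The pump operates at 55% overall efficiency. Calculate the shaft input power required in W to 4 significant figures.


Approach: apply hydraulic power then efficiency conversion, P = rho*g*Q*H; P_in = P/eta.
Step 1 — hydraulic power (P = rho*g*Q*H):
  P = 1000 * 9.81 * 0.08577 * 33.55 = 28229.1 W
Step 2 — input power: P_in = P/eta = 28229.1 / 0.55 = 51330 W
Therefore the shaft input power required = 51330 W.


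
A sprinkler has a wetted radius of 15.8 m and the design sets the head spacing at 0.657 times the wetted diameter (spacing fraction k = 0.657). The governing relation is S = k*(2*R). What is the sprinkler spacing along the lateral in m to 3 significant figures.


S = 0.657 * (2 * 15.8) = 20.8 m
Therefore the sprinkler spacing along the lateral = 20.8 m.


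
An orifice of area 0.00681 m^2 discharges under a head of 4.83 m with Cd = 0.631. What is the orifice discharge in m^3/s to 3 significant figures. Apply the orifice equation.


Approach: apply the orifice equation, Q = Cd*A*sqrt(2*g*h).
Q = 0.631 * 0.00681 * sqrt(2*9.81*4.83) = 0.0418 m^3/s
Therefore the orifice discharge = 0.0418 m^3/s.


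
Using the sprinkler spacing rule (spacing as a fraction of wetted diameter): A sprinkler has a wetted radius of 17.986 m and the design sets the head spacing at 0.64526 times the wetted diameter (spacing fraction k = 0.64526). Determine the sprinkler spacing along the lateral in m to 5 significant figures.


Approach: apply the sprinkler spacing rule (spacing as a fraction of wetted diameter), S = k*(2*R).
S = 0.64526 * (2 * 17.986) = 23.211 m
Therefore the sprinkler spacing along the lateral = 23.211 m.


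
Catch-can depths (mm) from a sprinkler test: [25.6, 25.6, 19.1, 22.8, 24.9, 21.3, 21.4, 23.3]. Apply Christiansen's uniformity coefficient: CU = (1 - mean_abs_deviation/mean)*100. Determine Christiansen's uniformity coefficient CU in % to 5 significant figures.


mean = 23.00000 mm
mean |d_i - mean| = 1.850000 mm
CU = (1 - 1.850000/23.00000)*100 = 91.957 %
Therefore Christiansen's uniformity coefficient CU = 91.957 %.


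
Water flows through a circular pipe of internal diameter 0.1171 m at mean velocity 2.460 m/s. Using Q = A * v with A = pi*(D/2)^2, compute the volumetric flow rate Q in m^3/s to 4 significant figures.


A = pi*(0.1171/2)^2 = 0.0107697 m^2
Q = 0.0107697 * 2.460 = 0.02649 m^3/s
Therefore the volumetric flow rate Q = 0.02649 m^3/s.


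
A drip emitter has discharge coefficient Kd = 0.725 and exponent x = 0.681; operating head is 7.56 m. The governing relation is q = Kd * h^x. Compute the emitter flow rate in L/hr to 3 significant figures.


q = 0.725 * 7.56^0.681 = 2.87 L/hr
Therefore the emitter flow rate = 2.87 L/hr.


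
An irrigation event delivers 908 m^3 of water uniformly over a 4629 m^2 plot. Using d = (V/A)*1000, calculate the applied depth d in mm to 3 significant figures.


d = (908 / 4629) * 1000 = 196 mm
Therefore the applied depth d = 196 mm.


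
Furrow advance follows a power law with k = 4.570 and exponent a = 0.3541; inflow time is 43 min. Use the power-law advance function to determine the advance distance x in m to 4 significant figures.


Approach: apply the power-law advance function, x = k*t^a.
x = 4.570 * 43^0.3541 = 17.31 m
Therefore the advance distance x = 17.31 m.


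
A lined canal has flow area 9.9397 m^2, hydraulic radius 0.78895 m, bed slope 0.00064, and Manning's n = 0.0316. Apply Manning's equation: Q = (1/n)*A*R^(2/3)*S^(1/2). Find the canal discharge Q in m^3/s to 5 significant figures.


Q = (1/0.0316) * 9.9397 * 0.78895^(2/3) * 0.00064^(1/2) = 6.7943 m^3/s
Therefore the canal discharge Q = 6.7943 m^3/s.


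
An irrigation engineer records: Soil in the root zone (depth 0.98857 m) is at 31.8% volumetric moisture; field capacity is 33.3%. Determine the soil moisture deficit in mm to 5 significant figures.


Approach: apply the soil moisture deficit relation, SMD = (FC - theta)/100 * depth * 1000.
SMD = (33.3 - 31.8)/100 * 0.98857 * 1000 = 14.829 mm
Therefore the soil moisture deficit = 14.829 mm.


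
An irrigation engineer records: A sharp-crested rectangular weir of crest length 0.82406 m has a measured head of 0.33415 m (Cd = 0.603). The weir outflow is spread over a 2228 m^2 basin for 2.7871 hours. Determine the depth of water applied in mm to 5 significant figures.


Approach: apply the rectangular weir equation with a volume-to-depth conversion, Q = (2/3)*Cd*L*sqrt(2g)*H^1.5; d = Q*t/A * 1000.
Step 1 — weir discharge:
  Q = (2/3)*0.603*0.82406*sqrt(2*9.81)*0.33415^1.5 = 0.2834305 m^3/s
Step 2 — volume: V = 0.2834305 * 2.7871*3600 = 2843.817 m^3
Step 3 — depth: d = V/A * 1000 = 2843.817/2228 * 1000 = 1276.4 mm
Therefore the depth of water applied = 1276.4 mm.


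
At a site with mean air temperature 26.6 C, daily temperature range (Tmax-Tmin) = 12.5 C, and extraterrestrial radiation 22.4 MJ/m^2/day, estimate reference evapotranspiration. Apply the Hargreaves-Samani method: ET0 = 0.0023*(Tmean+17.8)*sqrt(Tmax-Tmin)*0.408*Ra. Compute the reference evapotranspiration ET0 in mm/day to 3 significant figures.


ET0 = 0.0023*(26.6+17.8)*sqrt(12.5)*0.408*22.4 = 3.30 mm/day
Therefore the reference evapotranspiration ET0 = 3.30 mm/day.


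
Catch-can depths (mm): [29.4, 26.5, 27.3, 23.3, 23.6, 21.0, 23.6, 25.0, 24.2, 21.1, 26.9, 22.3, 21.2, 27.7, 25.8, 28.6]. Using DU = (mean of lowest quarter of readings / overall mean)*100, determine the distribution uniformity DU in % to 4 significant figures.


sorted lowest 4 of 16: [21.0, 21.1, 21.2, 22.3] -> mean = 21.4000 mm
overall mean = 24.8438 mm
DU = (21.4000/24.8438)*100 = 86.14 %
Therefore the distribution uniformity DU = 86.14 %.


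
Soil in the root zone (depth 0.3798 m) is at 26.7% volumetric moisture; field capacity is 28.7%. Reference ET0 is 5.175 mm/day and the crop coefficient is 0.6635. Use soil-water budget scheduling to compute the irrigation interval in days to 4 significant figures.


Approach: apply soil-water budget scheduling, SMD = (FC-theta)/100*depth*1000; ETc = ET0*Kc; interval = SMD/ETc.
Step 1 — soil moisture deficit:
  SMD = (28.7 - 26.7)/100 * 0.3798 * 1000 = 7.59600 mm
Step 2 — daily crop ET (ETc = ET0*Kc):
  ETc = 5.175 * 0.6635 = 3.43361 mm/day
Step 3 — irrigation interval (SMD/ETc):
  interval = 7.59600 / 3.43361 = 2.212 days
Therefore the irrigation interval = 2.212 days.


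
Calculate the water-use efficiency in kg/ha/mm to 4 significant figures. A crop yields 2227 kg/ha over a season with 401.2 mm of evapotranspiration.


Approach: apply the water-use efficiency ratio, WUE = yield/ET.
WUE = 2227 / 401.2 = 5.551 kg/ha/mm
Therefore the water-use efficiency = 5.551 kg/ha/mm.


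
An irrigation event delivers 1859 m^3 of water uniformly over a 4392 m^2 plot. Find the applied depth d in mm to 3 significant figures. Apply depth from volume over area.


Approach: apply depth from volume over area, d = (V/A)*1000.
d = (1859 / 4392) * 1000 = 423 mm
Therefore the applied depth d = 423 mm.


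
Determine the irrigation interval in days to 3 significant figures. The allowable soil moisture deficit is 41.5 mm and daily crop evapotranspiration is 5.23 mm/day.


Approach: apply the irrigation interval relation, interval = SMD / ETc.
interval = 41.5 / 5.23 = 7.93 days
Therefore the irrigation interval = 7.93 days.


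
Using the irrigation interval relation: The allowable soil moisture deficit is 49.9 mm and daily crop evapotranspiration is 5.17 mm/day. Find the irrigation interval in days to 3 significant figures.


Approach: apply the irrigation interval relation, interval = SMD / ETc.
interval = 49.9 / 5.17 = 9.65 days
Therefore the irrigation interval = 9.65 days.


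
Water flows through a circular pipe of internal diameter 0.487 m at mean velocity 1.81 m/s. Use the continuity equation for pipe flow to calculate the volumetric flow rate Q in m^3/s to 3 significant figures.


Approach: apply the continuity equation for pipe flow, Q = A * v with A = pi*(D/2)^2.
A = pi*(0.487/2)^2 = 0.18627 m^2
Q = 0.18627 * 1.81 = 0.337 m^3/s
Therefore the volumetric flow rate Q = 0.337 m^3/s.


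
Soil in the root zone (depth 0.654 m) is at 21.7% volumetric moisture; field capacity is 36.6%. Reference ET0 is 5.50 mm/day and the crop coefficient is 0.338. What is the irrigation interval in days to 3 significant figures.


Approach: apply soil-water budget scheduling, SMD = (FC-theta)/100*depth*1000; ETc = ET0*Kc; interval = SMD/ETc.
Step 1 — soil moisture deficit:
  SMD = (36.6 - 21.7)/100 * 0.654 * 1000 = 97.446 mm
Step 2 — daily crop ET (ETc = ET0*Kc):
  ETc = 5.50 * 0.338 = 1.8590 mm/day
Step 3 — irrigation interval (SMD/ETc):
  interval = 97.446 / 1.8590 = 52.4 days
Therefore the irrigation interval = 52.4 days.


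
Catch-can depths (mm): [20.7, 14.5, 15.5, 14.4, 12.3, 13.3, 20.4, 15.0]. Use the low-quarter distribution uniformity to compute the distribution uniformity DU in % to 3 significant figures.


Approach: apply the low-quarter distribution uniformity, DU = (mean of lowest quarter of readings / overall mean)*100.
sorted lowest 2 of 8: [12.3, 13.3] -> mean = 12.800 mm
overall mean = 15.762 mm
DU = (12.800/15.762)*100 = 81.2 %
Therefore the distribution uniformity DU = 81.2 %.


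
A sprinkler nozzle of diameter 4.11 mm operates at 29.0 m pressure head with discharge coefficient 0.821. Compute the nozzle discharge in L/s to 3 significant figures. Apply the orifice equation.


Approach: apply the orifice equation, Q = Cd*A*sqrt(2*g*h), A = pi*(d/2)^2.
A = pi*(4.11e-3/2)^2 = 1.3267e-05 m^2
Q = 0.821 * 1.3267e-05 * sqrt(2*9.81*29.0) * 1000 = 0.260 L/s
Therefore the nozzle discharge = 0.260 L/s.


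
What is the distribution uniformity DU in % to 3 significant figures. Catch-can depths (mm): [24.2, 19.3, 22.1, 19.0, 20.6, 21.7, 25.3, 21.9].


Approach: apply the low-quarter distribution uniformity, DU = (mean of lowest quarter of readings / overall mean)*100.
sorted lowest 2 of 8: [19.0, 19.3] -> mean = 19.150 mm
overall mean = 21.762 mm
DU = (19.150/21.762)*100 = 88.0 %
Therefore the distribution uniformity DU = 88.0 %.


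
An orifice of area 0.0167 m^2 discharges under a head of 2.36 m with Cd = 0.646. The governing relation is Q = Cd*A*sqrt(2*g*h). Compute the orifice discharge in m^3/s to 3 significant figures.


Q = 0.646 * 0.0167 * sqrt(2*9.81*2.36) = 0.0734 m^3/s
Therefore the orifice discharge = 0.0734 m^3/s.


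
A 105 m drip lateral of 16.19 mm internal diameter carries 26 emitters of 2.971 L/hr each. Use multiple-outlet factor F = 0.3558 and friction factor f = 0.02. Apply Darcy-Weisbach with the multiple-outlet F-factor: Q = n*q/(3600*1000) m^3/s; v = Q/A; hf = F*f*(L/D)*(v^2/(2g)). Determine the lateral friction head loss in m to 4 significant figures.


Q = 26*2.971/(3600*1000) = 2.14572e-05 m^3/s
A = pi*(16.19e-3/2)^2 = 2.05866e-04 m^2, so v = Q/A = 0.104229 m/s
hf = 0.3558*0.02*(105/0.01619)*(0.104229^2/(2*9.81)) = 0.02555 m
Therefore the lateral friction head loss = 0.02555 m.


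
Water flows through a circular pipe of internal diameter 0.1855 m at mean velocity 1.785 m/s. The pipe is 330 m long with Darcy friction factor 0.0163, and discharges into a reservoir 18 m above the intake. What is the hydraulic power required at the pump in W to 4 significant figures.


Approach: apply continuity + Darcy-Weisbach + hydraulic power, Q = A*v; hf = f*(L/D)*(v^2/(2g)); H = static + hf; P = rho*g*Q*H.
Step 1 — flow rate (continuity, Q = A*v):
  A = pi*(0.1855/2)^2 = 0.0270257 m^2
  Q = 0.0270257 * 1.785 = 0.0482410 m^3/s
Step 2 — friction head loss (Darcy-Weisbach):
  hf = 0.0163 * (330/0.1855) * (1.785^2 / (2*9.81))
  hf = 4.70907 m
Step 3 — total head: H = 18 + 4.70907 = 22.7091 m
Step 4 — hydraulic power (P = rho*g*Q*H):
  P = 1000 * 9.81 * 0.0482410 * 22.7091 = 10750 W
Therefore the hydraulic power required at the pump = 10750 W.


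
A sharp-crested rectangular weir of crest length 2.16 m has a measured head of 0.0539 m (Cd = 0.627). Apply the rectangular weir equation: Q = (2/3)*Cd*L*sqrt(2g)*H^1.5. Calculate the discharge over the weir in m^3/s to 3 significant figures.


Q = (2/3)*0.627*2.16*sqrt(2*9.81)*0.0539^1.5 = 0.0500 m^3/s
Therefore the discharge over the weir = 0.0500 m^3/s.


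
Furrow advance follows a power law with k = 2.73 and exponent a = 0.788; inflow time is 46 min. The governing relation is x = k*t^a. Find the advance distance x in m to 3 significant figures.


x = 2.73 * 46^0.788 = 55.8 m
Therefore the advance distance x = 55.8 m.


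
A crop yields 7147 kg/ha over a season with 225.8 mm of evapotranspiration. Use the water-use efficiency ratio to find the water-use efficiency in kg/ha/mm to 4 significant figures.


Approach: apply the water-use efficiency ratio, WUE = yield/ET.
WUE = 7147 / 225.8 = 31.65 kg/ha/mm
Therefore the water-use efficiency = 31.65 kg/ha/mm.


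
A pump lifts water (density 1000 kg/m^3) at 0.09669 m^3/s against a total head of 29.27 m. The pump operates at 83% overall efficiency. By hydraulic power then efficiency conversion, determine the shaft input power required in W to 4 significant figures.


Approach: apply hydraulic power then efficiency conversion, P = rho*g*Q*H; P_in = P/eta.
Step 1 — hydraulic power (P = rho*g*Q*H):
  P = 1000 * 9.81 * 0.09669 * 29.27 = 27763.4 W
Step 2 — input power: P_in = P/eta = 27763.4 / 0.83 = 33450 W
Therefore the shaft input power required = 33450 W.


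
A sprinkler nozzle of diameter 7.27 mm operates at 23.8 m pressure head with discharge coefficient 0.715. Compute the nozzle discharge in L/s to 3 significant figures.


Approach: apply the orifice equation, Q = Cd*A*sqrt(2*g*h), A = pi*(d/2)^2.
A = pi*(7.27e-3/2)^2 = 4.1511e-05 m^2
Q = 0.715 * 4.1511e-05 * sqrt(2*9.81*23.8) * 1000 = 0.641 L/s
Therefore the nozzle discharge = 0.641 L/s.


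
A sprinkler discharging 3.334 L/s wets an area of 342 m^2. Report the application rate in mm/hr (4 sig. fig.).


Approach: apply the application rate relation, rate = (Q/A)*3600.
rate = (3.334 / 342) * 3600 = 35.09 mm/hr
Therefore the application rate = 35.09 mm/hr.


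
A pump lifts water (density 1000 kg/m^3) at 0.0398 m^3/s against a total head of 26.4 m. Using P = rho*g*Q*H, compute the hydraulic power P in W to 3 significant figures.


P = 1000 * 9.81 * 0.0398 * 26.4 = 10300 W
Therefore the hydraulic power P = 10300 W.


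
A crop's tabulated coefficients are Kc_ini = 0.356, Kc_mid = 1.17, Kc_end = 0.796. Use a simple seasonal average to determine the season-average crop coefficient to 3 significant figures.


Approach: apply a simple seasonal average, Kc_avg = (Kc_ini + Kc_mid + Kc_end)/3.
Kc_avg = (0.356 + 1.17 + 0.796)/3 = 0.774
Therefore the season-average crop coefficient = 0.774.


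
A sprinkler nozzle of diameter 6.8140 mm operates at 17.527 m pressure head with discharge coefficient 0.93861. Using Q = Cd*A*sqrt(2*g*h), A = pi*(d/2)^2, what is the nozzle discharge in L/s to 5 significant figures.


A = pi*(6.8140e-3/2)^2 = 3.646650e-05 m^2
Q = 0.93861 * 3.646650e-05 * sqrt(2*9.81*17.527) * 1000 = 0.63472 L/s
Therefore the nozzle discharge = 0.63472 L/s.


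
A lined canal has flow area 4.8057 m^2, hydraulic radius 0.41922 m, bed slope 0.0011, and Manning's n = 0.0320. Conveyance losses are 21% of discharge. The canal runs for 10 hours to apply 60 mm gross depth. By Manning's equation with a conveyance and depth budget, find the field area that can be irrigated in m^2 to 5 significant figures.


Approach: apply Manning's equation with a conveyance and depth budget, Q = (1/n)*A*R^(2/3)*S^(1/2); Q_field = Q*(1-loss); Area = Q_field*t/(d/1000).
Step 1 — canal discharge (Manning's equation):
  Q = (1/0.0320) * 4.8057 * 0.41922^(2/3) * 0.0011^(1/2) = 2.789958 m^3/s
Step 2 — delivered flow: Q_field = 2.789958*(1 - 21/100) = 2.204067 m^3/s
Step 3 — volume delivered: V = 2.204067 * 10*3600 = 79346.41 m^3
Step 4 — area served: A = V / (depth/1000) = 79346.41 / 0.06 = 1322400 m^2
Therefore the field area that can be irrigated = 1322400 m^2.


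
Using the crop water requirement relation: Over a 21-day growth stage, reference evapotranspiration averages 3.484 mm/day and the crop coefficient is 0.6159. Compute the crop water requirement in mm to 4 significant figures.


Approach: apply the crop water requirement relation, CWR = ET0 * Kc * days.
CWR = 3.484 * 0.6159 * 21 = 45.06 mm
Therefore the crop water requirement = 45.06 mm.


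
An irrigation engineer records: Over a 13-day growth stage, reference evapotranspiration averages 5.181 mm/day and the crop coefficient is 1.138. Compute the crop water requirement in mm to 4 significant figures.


Approach: apply the crop water requirement relation, CWR = ET0 * Kc * days.
CWR = 5.181 * 1.138 * 13 = 76.65 mm
Therefore the crop water requirement = 76.65 mm.


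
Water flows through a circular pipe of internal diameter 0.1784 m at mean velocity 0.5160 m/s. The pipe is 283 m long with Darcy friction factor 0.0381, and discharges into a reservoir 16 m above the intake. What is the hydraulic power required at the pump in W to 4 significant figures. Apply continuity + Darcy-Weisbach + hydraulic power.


Approach: apply continuity + Darcy-Weisbach + hydraulic power, Q = A*v; hf = f*(L/D)*(v^2/(2g)); H = static + hf; P = rho*g*Q*H.
Step 1 — flow rate (continuity, Q = A*v):
  A = pi*(0.1784/2)^2 = 0.0249965 m^2
  Q = 0.0249965 * 0.5160 = 0.0128982 m^3/s
Step 2 — friction head loss (Darcy-Weisbach):
  hf = 0.0381 * (283/0.1784) * (0.5160^2 / (2*9.81))
  hf = 0.820195 m
Step 3 — total head: H = 16 + 0.820195 = 16.8202 m
Step 4 — hydraulic power (P = rho*g*Q*H):
  P = 1000 * 9.81 * 0.0128982 * 16.8202 = 2128 W
Therefore the hydraulic power required at the pump = 2128 W.


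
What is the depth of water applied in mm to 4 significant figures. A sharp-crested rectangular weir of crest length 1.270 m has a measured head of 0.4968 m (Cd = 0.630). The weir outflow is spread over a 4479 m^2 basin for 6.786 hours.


Approach: apply the rectangular weir equation with a volume-to-depth conversion, Q = (2/3)*Cd*L*sqrt(2g)*H^1.5; d = Q*t/A * 1000.
Step 1 — weir discharge:
  Q = (2/3)*0.630*1.270*sqrt(2*9.81)*0.4968^1.5 = 0.827323 m^3/s
Step 2 — volume: V = 0.827323 * 6.786*3600 = 20211.2 m^3
Step 3 — depth: d = V/A * 1000 = 20211.2/4479 * 1000 = 4512 mm
Therefore the depth of water applied = 4512 mm.


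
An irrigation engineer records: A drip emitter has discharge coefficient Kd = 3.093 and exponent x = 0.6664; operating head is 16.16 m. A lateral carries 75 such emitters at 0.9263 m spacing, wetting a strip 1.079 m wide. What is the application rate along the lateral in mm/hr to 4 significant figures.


Approach: apply the emitter equation with a lateral mass balance, q = Kd*h^x; Q = n*q; rate = Q/(n*spacing*width).
Step 1 — single emitter flow (q = Kd*h^x):
  q = 3.093 * 16.16^0.6664 = 19.7554 L/hr
Step 2 — total lateral flow: Q = 75 * 19.7554 = 1481.65 L/hr
Step 3 — wetted area: A = 75 * 0.9263 * 1.079 = 74.9608 m^2
Step 4 — application rate: Q/A = 1481.65/74.9608 = 19.77 mm/hr
Therefore the application rate along the lateral = 19.77 mm/hr.


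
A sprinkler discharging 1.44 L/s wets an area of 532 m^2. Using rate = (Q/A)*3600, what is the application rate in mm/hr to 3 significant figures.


rate = (1.44 / 532) * 3600 = 9.74 mm/hr
Therefore the application rate = 9.74 mm/hr.


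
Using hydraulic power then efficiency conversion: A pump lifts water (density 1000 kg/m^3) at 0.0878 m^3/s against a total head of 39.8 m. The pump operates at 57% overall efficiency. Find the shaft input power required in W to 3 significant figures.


Approach: apply hydraulic power then efficiency conversion, P = rho*g*Q*H; P_in = P/eta.
Step 1 — hydraulic power (P = rho*g*Q*H):
  P = 1000 * 9.81 * 0.0878 * 39.8 = 34280 W
Step 2 — input power: P_in = P/eta = 34280 / 0.57 = 60100 W
Therefore the shaft input power required = 60100 W.


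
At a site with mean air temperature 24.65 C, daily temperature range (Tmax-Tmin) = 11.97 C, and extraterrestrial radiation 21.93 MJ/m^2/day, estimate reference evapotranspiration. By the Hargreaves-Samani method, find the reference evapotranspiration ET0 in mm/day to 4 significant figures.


Approach: apply the Hargreaves-Samani method, ET0 = 0.0023*(Tmean+17.8)*sqrt(Tmax-Tmin)*0.408*Ra.
ET0 = 0.0023*(24.65+17.8)*sqrt(11.97)*0.408*21.93 = 3.022 mm/day
Therefore the reference evapotranspiration ET0 = 3.022 mm/day.


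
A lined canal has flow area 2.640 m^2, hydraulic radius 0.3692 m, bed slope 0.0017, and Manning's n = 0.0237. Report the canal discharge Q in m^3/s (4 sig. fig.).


Approach: apply Manning's equation, Q = (1/n)*A*R^(2/3)*S^(1/2).
Q = (1/0.0237) * 2.640 * 0.3692^(2/3) * 0.0017^(1/2) = 2.364 m^3/s
Therefore the canal discharge Q = 2.364 m^3/s.


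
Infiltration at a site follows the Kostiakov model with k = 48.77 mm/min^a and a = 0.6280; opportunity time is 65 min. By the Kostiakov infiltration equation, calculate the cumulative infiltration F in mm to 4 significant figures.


Approach: apply the Kostiakov infiltration equation, F = k*t^a.
F = 48.77 * 65^0.6280 = 670.9 mm
Therefore the cumulative infiltration F = 670.9 mm.


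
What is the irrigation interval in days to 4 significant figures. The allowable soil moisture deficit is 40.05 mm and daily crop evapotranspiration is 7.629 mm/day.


Approach: apply the irrigation interval relation, interval = SMD / ETc.
interval = 40.05 / 7.629 = 5.250 days
Therefore the irrigation interval = 5.250 days.


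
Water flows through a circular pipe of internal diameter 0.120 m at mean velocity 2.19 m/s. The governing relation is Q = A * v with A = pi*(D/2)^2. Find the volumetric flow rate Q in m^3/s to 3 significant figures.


A = pi*(0.120/2)^2 = 0.011310 m^2
Q = 0.011310 * 2.19 = 0.0248 m^3/s
Therefore the volumetric flow rate Q = 0.0248 m^3/s.


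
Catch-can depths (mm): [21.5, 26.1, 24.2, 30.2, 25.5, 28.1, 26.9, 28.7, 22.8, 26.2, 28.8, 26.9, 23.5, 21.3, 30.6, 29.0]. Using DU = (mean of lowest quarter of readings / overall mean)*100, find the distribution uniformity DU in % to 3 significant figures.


sorted lowest 4 of 16: [21.3, 21.5, 22.8, 23.5] -> mean = 22.275 mm
overall mean = 26.269 mm
DU = (22.275/26.269)*100 = 84.8 %
Therefore the distribution uniformity DU = 84.8 %.


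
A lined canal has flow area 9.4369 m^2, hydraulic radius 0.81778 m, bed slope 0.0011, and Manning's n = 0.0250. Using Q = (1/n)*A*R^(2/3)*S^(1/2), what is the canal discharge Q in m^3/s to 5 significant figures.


Q = (1/0.0250) * 9.4369 * 0.81778^(2/3) * 0.0011^(1/2) = 10.948 m^3/s
Therefore the canal discharge Q = 10.948 m^3/s.


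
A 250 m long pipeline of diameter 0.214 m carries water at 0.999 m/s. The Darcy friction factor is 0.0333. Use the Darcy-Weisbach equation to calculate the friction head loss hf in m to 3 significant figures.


Approach: apply the Darcy-Weisbach equation, hf = f*(L/D)*(v^2/(2g)).
hf = 0.0333 * (250/0.214) * (0.999^2 / (2*9.81))
hf = 1.98 m
Therefore the friction head loss hf = 1.98 m.


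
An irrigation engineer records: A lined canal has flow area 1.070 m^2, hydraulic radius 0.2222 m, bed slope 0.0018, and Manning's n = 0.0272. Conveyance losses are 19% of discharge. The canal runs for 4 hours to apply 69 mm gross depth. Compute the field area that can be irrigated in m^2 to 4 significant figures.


Approach: apply Manning's equation with a conveyance and depth budget, Q = (1/n)*A*R^(2/3)*S^(1/2); Q_field = Q*(1-loss); Area = Q_field*t/(d/1000).
Step 1 — canal discharge (Manning's equation):
  Q = (1/0.0272) * 1.070 * 0.2222^(2/3) * 0.0018^(1/2) = 0.612276 m^3/s
Step 2 — delivered flow: Q_field = 0.612276*(1 - 19/100) = 0.495943 m^3/s
Step 3 — volume delivered: V = 0.495943 * 4*3600 = 7141.59 m^3
Step 4 — area served: A = V / (depth/1000) = 7141.59 / 0.069 = 103500 m^2
Therefore the field area that can be irrigated = 103500 m^2.


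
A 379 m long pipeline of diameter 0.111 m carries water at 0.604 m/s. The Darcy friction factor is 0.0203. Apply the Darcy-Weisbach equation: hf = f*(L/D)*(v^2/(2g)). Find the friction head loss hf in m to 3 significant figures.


hf = 0.0203 * (379/0.111) * (0.604^2 / (2*9.81))
hf = 1.29 m
Therefore the friction head loss hf = 1.29 m.


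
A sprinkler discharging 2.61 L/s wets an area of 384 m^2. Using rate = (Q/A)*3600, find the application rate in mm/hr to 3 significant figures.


rate = (2.61 / 384) * 3600 = 24.5 mm/hr
Therefore the application rate = 24.5 mm/hr.


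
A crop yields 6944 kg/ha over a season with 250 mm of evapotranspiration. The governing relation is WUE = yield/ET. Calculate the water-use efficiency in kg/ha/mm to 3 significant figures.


WUE = 6944 / 250 = 27.8 kg/ha/mm
Therefore the water-use efficiency = 27.8 kg/ha/mm.


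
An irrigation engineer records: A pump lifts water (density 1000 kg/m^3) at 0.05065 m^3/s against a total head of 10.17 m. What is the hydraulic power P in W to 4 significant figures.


Approach: apply the hydraulic power relation, P = rho*g*Q*H.
P = 1000 * 9.81 * 0.05065 * 10.17 = 5053 W
Therefore the hydraulic power P = 5053 W.


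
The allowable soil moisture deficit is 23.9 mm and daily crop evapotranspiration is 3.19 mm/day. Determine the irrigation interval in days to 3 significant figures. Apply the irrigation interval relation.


Approach: apply the irrigation interval relation, interval = SMD / ETc.
interval = 23.9 / 3.19 = 7.49 days
Therefore the irrigation interval = 7.49 days.


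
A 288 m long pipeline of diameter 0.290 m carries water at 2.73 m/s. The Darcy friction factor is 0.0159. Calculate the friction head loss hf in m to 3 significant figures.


Approach: apply the Darcy-Weisbach equation, hf = f*(L/D)*(v^2/(2g)).
hf = 0.0159 * (288/0.290) * (2.73^2 / (2*9.81))
hf = 6.00 m
Therefore the friction head loss hf = 6.00 m.


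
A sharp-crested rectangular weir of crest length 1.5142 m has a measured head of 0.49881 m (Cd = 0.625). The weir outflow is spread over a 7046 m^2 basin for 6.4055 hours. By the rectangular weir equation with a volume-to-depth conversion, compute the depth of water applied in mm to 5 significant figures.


Approach: apply the rectangular weir equation with a volume-to-depth conversion, Q = (2/3)*Cd*L*sqrt(2g)*H^1.5; d = Q*t/A * 1000.
Step 1 — weir discharge:
  Q = (2/3)*0.625*1.5142*sqrt(2*9.81)*0.49881^1.5 = 0.9845193 m^3/s
Step 2 — volume: V = 0.9845193 * 6.4055*3600 = 22702.82 m^3
Step 3 — depth: d = V/A * 1000 = 22702.82/7046 * 1000 = 3222.1 mm
Therefore the depth of water applied = 3222.1 mm.


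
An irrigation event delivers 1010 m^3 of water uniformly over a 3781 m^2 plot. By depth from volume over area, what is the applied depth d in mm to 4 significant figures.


Approach: apply depth from volume over area, d = (V/A)*1000.
d = (1010 / 3781) * 1000 = 267.1 mm
Therefore the applied depth d = 267.1 mm.


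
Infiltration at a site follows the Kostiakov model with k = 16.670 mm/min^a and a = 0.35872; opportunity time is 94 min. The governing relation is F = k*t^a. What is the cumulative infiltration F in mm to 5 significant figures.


F = 16.670 * 94^0.35872 = 85.062 mm
Therefore the cumulative infiltration F = 85.062 mm.


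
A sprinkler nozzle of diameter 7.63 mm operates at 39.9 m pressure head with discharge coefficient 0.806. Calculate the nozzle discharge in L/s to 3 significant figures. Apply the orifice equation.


Approach: apply the orifice equation, Q = Cd*A*sqrt(2*g*h), A = pi*(d/2)^2.
A = pi*(7.63e-3/2)^2 = 4.5723e-05 m^2
Q = 0.806 * 4.5723e-05 * sqrt(2*9.81*39.9) * 1000 = 1.03 L/s
Therefore the nozzle discharge = 1.03 L/s.


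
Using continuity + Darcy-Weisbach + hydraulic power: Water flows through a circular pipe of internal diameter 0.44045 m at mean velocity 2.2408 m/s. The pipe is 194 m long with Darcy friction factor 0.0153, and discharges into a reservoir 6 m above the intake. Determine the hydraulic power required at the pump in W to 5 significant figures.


Approach: apply continuity + Darcy-Weisbach + hydraulic power, Q = A*v; hf = f*(L/D)*(v^2/(2g)); H = static + hf; P = rho*g*Q*H.
Step 1 — flow rate (continuity, Q = A*v):
  A = pi*(0.44045/2)^2 = 0.1523643 m^2
  Q = 0.1523643 * 2.2408 = 0.3414178 m^3/s
Step 2 — friction head loss (Darcy-Weisbach):
  hf = 0.0153 * (194/0.44045) * (2.2408^2 / (2*9.81))
  hf = 1.724661 m
Step 3 — total head: H = 6 + 1.724661 = 7.724661 m
Step 4 — hydraulic power (P = rho*g*Q*H):
  P = 1000 * 9.81 * 0.3414178 * 7.724661 = 25872 W
Therefore the hydraulic power required at the pump = 25872 W.


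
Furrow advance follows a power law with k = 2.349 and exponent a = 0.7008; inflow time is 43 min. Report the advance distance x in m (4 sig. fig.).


Approach: apply the power-law advance function, x = k*t^a.
x = 2.349 * 43^0.7008 = 32.78 m
Therefore the advance distance x = 32.78 m.


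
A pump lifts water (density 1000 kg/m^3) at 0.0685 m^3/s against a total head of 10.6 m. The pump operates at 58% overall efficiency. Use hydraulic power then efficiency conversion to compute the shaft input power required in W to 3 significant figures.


Approach: apply hydraulic power then efficiency conversion, P = rho*g*Q*H; P_in = P/eta.
Step 1 — hydraulic power (P = rho*g*Q*H):
  P = 1000 * 9.81 * 0.0685 * 10.6 = 7123.0 W
Step 2 — input power: P_in = P/eta = 7123.0 / 0.58 = 12300 W
Therefore the shaft input power required = 12300 W.


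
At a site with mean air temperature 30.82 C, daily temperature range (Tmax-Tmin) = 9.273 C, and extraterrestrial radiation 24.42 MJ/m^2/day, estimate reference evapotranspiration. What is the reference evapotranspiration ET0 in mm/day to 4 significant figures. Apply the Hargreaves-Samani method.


Approach: apply the Hargreaves-Samani method, ET0 = 0.0023*(Tmean+17.8)*sqrt(Tmax-Tmin)*0.408*Ra.
ET0 = 0.0023*(30.82+17.8)*sqrt(9.273)*0.408*24.42 = 3.393 mm/day
Therefore the reference evapotranspiration ET0 = 3.393 mm/day.


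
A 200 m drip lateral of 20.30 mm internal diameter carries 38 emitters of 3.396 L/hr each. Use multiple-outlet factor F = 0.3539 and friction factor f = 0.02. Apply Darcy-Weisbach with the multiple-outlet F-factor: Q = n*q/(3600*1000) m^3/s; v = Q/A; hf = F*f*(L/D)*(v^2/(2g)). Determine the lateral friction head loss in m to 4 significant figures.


Q = 38*3.396/(3600*1000) = 3.58467e-05 m^3/s
A = pi*(20.30e-3/2)^2 = 3.23655e-04 m^2, so v = Q/A = 0.110756 m/s
hf = 0.3539*0.02*(200/0.02030)*(0.110756^2/(2*9.81)) = 0.04360 m
Therefore the lateral friction head loss = 0.04360 m.


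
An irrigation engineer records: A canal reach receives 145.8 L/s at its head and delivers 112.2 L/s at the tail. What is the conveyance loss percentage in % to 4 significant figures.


Approach: apply the conveyance loss ratio, loss% = ((Q_head - Q_tail)/Q_head)*100.
loss = ((145.8 - 112.2)/145.8)*100 = 23.05 %
Therefore the conveyance loss percentage = 23.05 %.


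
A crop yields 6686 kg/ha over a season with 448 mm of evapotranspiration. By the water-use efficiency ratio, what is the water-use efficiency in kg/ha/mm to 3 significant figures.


Approach: apply the water-use efficiency ratio, WUE = yield/ET.
WUE = 6686 / 448 = 14.9 kg/ha/mm
Therefore the water-use efficiency = 14.9 kg/ha/mm.


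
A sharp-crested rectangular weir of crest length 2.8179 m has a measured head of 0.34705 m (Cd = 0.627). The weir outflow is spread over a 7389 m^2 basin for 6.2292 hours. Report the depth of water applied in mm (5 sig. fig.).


Approach: apply the rectangular weir equation with a volume-to-depth conversion, Q = (2/3)*Cd*L*sqrt(2g)*H^1.5; d = Q*t/A * 1000.
Step 1 — weir discharge:
  Q = (2/3)*0.627*2.8179*sqrt(2*9.81)*0.34705^1.5 = 1.066693 m^3/s
Step 2 — volume: V = 1.066693 * 6.2292*3600 = 23920.72 m^3
Step 3 — depth: d = V/A * 1000 = 23920.72/7389 * 1000 = 3237.3 mm
Therefore the depth of water applied = 3237.3 mm.


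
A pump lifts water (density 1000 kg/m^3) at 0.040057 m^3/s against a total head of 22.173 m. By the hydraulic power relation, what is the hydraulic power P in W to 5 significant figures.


Approach: apply the hydraulic power relation, P = rho*g*Q*H.
P = 1000 * 9.81 * 0.040057 * 22.173 = 8713.1 W
Therefore the hydraulic power P = 8713.1 W.


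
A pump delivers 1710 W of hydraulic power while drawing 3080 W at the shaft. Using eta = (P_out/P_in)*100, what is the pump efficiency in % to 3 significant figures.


eta = (1710 / 3080) * 100 = 55.5 %
Therefore the pump efficiency = 55.5 %.


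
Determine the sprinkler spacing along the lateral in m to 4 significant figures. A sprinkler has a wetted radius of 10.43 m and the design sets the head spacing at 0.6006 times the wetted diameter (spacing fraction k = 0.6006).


Approach: apply the sprinkler spacing rule (spacing as a fraction of wetted diameter), S = k*(2*R).
S = 0.6006 * (2 * 10.43) = 12.53 m
Therefore the sprinkler spacing along the lateral = 12.53 m.


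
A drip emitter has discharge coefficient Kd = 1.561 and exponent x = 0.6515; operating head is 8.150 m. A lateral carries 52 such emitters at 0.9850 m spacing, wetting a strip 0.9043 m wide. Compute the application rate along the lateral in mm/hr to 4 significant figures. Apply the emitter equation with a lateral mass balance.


Approach: apply the emitter equation with a lateral mass balance, q = Kd*h^x; Q = n*q; rate = Q/(n*spacing*width).
Step 1 — single emitter flow (q = Kd*h^x):
  q = 1.561 * 8.150^0.6515 = 6.12382 L/hr
Step 2 — total lateral flow: Q = 52 * 6.12382 = 318.438 L/hr
Step 3 — wetted area: A = 52 * 0.9850 * 0.9043 = 46.3182 m^2
Step 4 — application rate: Q/A = 318.438/46.3182 = 6.875 mm/hr
Therefore the application rate along the lateral = 6.875 mm/hr.


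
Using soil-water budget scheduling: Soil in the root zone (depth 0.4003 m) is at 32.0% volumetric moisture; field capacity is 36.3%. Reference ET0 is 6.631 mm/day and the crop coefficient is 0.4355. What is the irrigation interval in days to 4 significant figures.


Approach: apply soil-water budget scheduling, SMD = (FC-theta)/100*depth*1000; ETc = ET0*Kc; interval = SMD/ETc.
Step 1 — soil moisture deficit:
  SMD = (36.3 - 32.0)/100 * 0.4003 * 1000 = 17.2129 mm
Step 2 — daily crop ET (ETc = ET0*Kc):
  ETc = 6.631 * 0.4355 = 2.88780 mm/day
Step 3 — irrigation interval (SMD/ETc):
  interval = 17.2129 / 2.88780 = 5.961 days
Therefore the irrigation interval = 5.961 days.


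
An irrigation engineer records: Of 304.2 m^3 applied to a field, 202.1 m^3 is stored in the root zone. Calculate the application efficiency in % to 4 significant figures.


Approach: apply the application efficiency ratio, Ea = (stored/applied)*100.
Ea = (202.1/304.2)*100 = 66.44 %
Therefore the application efficiency = 66.44 %.
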